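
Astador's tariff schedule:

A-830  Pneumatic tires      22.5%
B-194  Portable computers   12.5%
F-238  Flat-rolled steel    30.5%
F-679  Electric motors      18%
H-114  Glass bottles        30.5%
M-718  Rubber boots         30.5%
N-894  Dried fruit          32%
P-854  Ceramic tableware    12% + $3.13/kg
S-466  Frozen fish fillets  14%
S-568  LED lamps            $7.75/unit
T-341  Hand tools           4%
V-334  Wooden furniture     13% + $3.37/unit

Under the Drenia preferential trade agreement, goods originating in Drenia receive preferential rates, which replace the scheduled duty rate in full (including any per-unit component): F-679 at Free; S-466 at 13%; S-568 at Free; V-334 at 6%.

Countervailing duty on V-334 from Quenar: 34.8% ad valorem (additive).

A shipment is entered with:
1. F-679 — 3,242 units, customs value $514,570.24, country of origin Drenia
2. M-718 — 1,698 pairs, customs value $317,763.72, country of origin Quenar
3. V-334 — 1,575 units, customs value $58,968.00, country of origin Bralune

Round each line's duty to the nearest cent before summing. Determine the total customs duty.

$109,891.52

Line 1 (F-679, Drenia, 3,242 units, $514,570.24):
Base rate for F-679 is 18%.
Origin Drenia qualifies under the Astador–Drenia agreement and F-679 is covered: preferential rate Free applies instead.
Duty = $514,570.24 × 0% = $0.00.
Line 2 (M-718, Quenar, 1,698 pairs, $317,763.72):
Base rate for M-718 is 30.5%.
Duty = $317,763.72 × 30.5% = $96,917.93.
Line 3 (V-334, Bralune, 1,575 units, $58,968.00):
Base rate for V-334 is 13% + $3.37/unit.
V-334 has an FTA preferential rate, but origin Bralune is not Drenia; base rate stands.
The additional-duty order on V-334 targets Quenar, not Bralune; it does not apply.
Duty = $58,968.00 × 13% + 1,575 × $3.37 = $12,973.59.
Total = $0.00 + $96,917.93 + $12,973.59 = $109,891.52.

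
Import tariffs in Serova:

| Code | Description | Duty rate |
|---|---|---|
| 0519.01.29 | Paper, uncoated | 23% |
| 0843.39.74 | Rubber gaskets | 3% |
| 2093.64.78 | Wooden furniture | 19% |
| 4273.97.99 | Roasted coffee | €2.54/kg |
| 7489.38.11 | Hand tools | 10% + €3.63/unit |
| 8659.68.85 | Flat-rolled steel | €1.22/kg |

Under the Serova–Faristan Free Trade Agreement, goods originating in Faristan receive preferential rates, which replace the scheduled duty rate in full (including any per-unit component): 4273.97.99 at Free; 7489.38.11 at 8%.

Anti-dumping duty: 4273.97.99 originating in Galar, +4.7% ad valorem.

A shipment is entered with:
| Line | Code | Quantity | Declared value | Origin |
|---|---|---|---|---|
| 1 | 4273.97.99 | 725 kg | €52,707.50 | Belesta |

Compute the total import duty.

Line 1 (4273.97.99, Belesta, 725 kg, €52,707.50):
Base rate for 4273.97.99 is €2.54/kg.
4273.97.99 has an FTA preferential rate, but origin Belesta is not Faristan; base rate stands.
The additional-duty order on 4273.97.99 targets Galar, not Belesta; it does not apply.
Duty = 725 × €2.54 = €1,841.50.

€1,841.50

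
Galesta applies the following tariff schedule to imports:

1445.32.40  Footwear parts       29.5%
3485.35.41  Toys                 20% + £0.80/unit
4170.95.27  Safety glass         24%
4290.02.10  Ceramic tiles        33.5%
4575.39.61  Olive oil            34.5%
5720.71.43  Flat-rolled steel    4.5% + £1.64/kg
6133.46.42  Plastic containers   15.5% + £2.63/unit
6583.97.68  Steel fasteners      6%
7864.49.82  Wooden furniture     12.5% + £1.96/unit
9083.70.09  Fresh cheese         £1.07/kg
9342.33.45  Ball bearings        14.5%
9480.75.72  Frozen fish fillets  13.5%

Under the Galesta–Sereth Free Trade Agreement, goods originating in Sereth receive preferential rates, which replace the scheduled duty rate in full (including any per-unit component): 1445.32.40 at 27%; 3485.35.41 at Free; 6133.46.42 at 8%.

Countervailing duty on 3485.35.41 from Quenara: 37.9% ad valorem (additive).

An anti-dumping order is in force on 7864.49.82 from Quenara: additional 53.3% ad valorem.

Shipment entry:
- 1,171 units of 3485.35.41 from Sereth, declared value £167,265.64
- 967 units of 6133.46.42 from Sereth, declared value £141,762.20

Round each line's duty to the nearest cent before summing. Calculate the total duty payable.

£11,340.98

Line 1 (3485.35.41, Sereth, 1,171 units, £167,265.64):
Base rate for 3485.35.41 is 20% + £0.80/unit.
Origin Sereth qualifies under the Galesta–Sereth agreement and 3485.35.41 is covered: preferential rate Free applies instead.
The additional-duty order on 3485.35.41 targets Quenara, not Sereth; it does not apply.
Duty = £167,265.64 × 0% = £0.00.
Line 2 (6133.46.42, Sereth, 967 units, £141,762.20):
Base rate for 6133.46.42 is 15.5% + £2.63/unit.
Origin Sereth qualifies under the Galesta–Sereth agreement and 6133.46.42 is covered: preferential rate 8% applies instead.
Duty = £141,762.20 × 8% = £11,340.98.
Total = £0.00 + £11,340.98 = £11,340.98.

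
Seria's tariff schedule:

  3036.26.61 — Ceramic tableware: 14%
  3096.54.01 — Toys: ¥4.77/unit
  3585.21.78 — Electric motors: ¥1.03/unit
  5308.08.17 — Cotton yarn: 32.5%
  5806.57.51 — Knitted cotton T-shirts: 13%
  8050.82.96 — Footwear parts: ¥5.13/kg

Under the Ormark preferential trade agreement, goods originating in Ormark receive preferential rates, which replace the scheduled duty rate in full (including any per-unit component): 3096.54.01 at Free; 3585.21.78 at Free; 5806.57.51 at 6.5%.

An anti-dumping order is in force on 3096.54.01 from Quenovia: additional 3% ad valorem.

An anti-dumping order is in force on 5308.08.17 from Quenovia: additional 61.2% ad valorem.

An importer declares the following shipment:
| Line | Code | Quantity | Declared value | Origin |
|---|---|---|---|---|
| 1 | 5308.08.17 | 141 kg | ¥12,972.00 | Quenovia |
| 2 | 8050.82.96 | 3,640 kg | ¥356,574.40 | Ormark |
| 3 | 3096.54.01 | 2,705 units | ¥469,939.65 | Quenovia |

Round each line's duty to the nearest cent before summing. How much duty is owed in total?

¥57,829.00

Line 1 (5308.08.17, Quenovia, 141 kg, ¥12,972.00):
Base rate for 5308.08.17 is 32.5%.
Additional duty on 5308.08.17 from Quenovia: +61.2%. Applied ad valorem rate: 32.5% + 61.2% = 93.7%.
Duty = ¥12,972.00 × 93.7% = ¥12,154.76.
Line 2 (8050.82.96, Ormark, 3,640 kg, ¥356,574.40):
Base rate for 8050.82.96 is ¥5.13/kg.
Origin Ormark is the FTA partner but 8050.82.96 is not on the preference list; base rate stands.
Duty = 3,640 × ¥5.13 = ¥18,673.20.
Line 3 (3096.54.01, Quenovia, 2,705 units, ¥469,939.65):
Base rate for 3096.54.01 is ¥4.77/unit.
3096.54.01 has an FTA preferential rate, but origin Quenovia is not Ormark; base rate stands.
Additional duty on 3096.54.01 from Quenovia: +3% ad valorem. Applied ad valorem rate = 3%.
Duty = ¥469,939.65 × 3% + 2,705 × ¥4.77 = ¥27,001.04.
Total = ¥12,154.76 + ¥18,673.20 + ¥27,001.04 = ¥57,829.00.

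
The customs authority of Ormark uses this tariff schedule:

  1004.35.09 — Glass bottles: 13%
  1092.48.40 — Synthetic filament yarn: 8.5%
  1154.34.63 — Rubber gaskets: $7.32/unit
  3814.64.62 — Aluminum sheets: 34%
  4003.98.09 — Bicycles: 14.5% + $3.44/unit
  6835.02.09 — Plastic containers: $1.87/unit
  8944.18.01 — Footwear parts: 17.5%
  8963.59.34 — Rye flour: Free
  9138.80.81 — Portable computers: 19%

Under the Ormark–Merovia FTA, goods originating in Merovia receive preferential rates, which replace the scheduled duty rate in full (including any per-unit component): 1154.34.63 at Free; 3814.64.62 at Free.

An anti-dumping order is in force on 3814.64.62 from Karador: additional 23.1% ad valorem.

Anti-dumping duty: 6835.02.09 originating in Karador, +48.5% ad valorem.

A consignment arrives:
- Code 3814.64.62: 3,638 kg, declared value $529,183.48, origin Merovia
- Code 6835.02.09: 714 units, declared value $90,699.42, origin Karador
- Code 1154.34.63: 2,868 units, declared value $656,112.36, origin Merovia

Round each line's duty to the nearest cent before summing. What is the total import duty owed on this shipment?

$45,324.40

Line 1 (3814.64.62, Merovia, 3,638 kg, $529,183.48):
Base rate for 3814.64.62 is 34%.
Origin Merovia qualifies under the Ormark–Merovia agreement and 3814.64.62 is covered: preferential rate Free applies instead.
The additional-duty order on 3814.64.62 targets Karador, not Merovia; it does not apply.
Duty = $529,183.48 × 0% = $0.00.
Line 2 (6835.02.09, Karador, 714 units, $90,699.42):
Base rate for 6835.02.09 is $1.87/unit.
Additional duty on 6835.02.09 from Karador: +48.5% ad valorem. Applied ad valorem rate = 48.5%.
Duty = $90,699.42 × 48.5% + 714 × $1.87 = $45,324.40.
Line 3 (1154.34.63, Merovia, 2,868 units, $656,112.36):
Base rate for 1154.34.63 is $7.32/unit.
Origin Merovia qualifies under the Ormark–Merovia agreement and 1154.34.63 is covered: preferential rate Free applies instead.
Duty = $656,112.36 × 0% = $0.00.
Total = $0.00 + $45,324.40 + $0.00 = $45,324.40.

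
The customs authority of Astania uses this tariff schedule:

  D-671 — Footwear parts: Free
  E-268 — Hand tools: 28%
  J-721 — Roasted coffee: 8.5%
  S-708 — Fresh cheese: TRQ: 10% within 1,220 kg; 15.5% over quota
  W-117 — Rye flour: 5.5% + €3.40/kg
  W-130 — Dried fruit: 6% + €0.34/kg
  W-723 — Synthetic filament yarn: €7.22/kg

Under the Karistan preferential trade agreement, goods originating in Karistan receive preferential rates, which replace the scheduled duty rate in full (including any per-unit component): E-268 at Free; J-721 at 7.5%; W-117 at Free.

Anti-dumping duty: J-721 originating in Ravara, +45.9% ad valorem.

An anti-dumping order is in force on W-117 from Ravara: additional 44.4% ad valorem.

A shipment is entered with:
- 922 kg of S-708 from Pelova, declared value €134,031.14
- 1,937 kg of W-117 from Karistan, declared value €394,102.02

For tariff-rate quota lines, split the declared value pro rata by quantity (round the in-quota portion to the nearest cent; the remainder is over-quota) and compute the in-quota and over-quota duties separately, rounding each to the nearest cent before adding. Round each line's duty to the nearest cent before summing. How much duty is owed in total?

€13,403.11

Line 1 (S-708, Pelova, 922 kg, €134,031.14):
Code S-708 is under a tariff-rate quota (threshold 1,220 kg). Quantity 922 kg is within the quota, so the in-quota rate 10% applies to the full value.
Duty = €134,031.14 × 10% = €13,403.11.
Line 2 (W-117, Karistan, 1,937 kg, €394,102.02):
Base rate for W-117 is 5.5% + €3.40/kg.
Origin Karistan qualifies under the Astania–Karistan agreement and W-117 is covered: preferential rate Free applies instead.
The additional-duty order on W-117 targets Ravara, not Karistan; it does not apply.
Duty = €394,102.02 × 0% = €0.00.
Total = €13,403.11 + €0.00 = €13,403.11.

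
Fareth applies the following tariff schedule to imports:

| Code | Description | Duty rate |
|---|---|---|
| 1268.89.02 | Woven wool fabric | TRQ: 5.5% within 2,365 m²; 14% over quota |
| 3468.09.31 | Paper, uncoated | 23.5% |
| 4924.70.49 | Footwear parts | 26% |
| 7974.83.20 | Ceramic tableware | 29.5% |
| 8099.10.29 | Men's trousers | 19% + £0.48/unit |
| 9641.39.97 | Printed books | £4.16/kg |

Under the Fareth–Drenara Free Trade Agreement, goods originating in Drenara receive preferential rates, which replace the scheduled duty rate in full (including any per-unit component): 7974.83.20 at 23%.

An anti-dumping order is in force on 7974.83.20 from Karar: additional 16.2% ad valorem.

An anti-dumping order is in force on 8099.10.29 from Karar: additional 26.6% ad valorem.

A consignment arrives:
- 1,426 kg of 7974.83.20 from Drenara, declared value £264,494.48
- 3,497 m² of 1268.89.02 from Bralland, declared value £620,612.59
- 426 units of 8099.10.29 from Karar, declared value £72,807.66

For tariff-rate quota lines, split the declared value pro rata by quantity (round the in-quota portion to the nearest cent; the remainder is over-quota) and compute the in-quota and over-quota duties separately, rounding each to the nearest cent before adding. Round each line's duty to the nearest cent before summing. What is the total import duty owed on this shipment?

£145,448.36

Line 1 (7974.83.20, Drenara, 1,426 kg, £264,494.48):
Base rate for 7974.83.20 is 29.5%.
Origin Drenara qualifies under the Fareth–Drenara agreement and 7974.83.20 is covered: preferential rate 23% applies instead.
The additional-duty order on 7974.83.20 targets Karar, not Drenara; it does not apply.
Duty = £264,494.48 × 23% = £60,833.73.
Line 2 (1268.89.02, Bralland, 3,497 m², £620,612.59):
Code 1268.89.02 is under a tariff-rate quota (threshold 2,365 m²). In-quota: 2,365 m² at 5.5%; over-quota: 1,132 m² at 14%.
Pro-rata value split: in-quota = £620,612.59 × 2,365/3,497 = £419,716.55; over-quota = £620,612.59 − £419,716.55 = £200,896.04.
In-quota duty = £419,716.55 × 5.5% = £23,084.41. Over-quota duty = £200,896.04 × 14% = £28,125.45.
Line duty = £23,084.41 + £28,125.45 = £51,209.86.
Line 3 (8099.10.29, Karar, 426 units, £72,807.66):
Base rate for 8099.10.29 is 19% + £0.48/unit.
Additional duty on 8099.10.29 from Karar: +26.6%. Applied ad valorem rate: 19% + 26.6% = 45.6%.
Duty = £72,807.66 × 45.6% + 426 × £0.48 = £33,404.77.
Total = £60,833.73 + £51,209.86 + £33,404.77 = £145,448.36.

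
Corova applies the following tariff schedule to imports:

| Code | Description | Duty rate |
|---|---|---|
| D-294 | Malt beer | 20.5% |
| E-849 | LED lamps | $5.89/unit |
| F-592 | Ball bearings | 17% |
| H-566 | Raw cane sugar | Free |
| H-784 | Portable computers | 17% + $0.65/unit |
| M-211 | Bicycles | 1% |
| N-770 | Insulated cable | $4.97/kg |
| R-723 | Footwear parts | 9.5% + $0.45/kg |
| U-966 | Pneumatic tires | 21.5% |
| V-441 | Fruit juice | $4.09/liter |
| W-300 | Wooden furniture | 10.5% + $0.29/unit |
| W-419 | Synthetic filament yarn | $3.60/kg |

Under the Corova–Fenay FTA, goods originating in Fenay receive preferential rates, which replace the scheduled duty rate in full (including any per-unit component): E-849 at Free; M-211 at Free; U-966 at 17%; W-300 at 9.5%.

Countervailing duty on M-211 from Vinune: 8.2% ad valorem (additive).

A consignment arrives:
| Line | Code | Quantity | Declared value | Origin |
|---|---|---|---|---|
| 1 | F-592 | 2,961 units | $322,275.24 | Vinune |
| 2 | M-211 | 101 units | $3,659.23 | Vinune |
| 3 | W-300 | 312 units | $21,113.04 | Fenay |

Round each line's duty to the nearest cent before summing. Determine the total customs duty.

Line 1 (F-592, Vinune, 2,961 units, $322,275.24):
Base rate for F-592 is 17%.
Duty = $322,275.24 × 17% = $54,786.79.
Line 2 (M-211, Vinune, 101 units, $3,659.23):
Base rate for M-211 is 1%.
M-211 has an FTA preferential rate, but origin Vinune is not Fenay; base rate stands.
Additional duty on M-211 from Vinune: +8.2%. Applied ad valorem rate: 1% + 8.2% = 9.2%.
Duty = $3,659.23 × 9.2% = $336.65.
Line 3 (W-300, Fenay, 312 units, $21,113.04):
Base rate for W-300 is 10.5% + $0.29/unit.
Origin Fenay qualifies under the Corova–Fenay agreement and W-300 is covered: preferential rate 9.5% applies instead.
Duty = $21,113.04 × 9.5% = $2,005.74.
Total = $54,786.79 + $336.65 + $2,005.74 = $57,129.18.

$57,129.18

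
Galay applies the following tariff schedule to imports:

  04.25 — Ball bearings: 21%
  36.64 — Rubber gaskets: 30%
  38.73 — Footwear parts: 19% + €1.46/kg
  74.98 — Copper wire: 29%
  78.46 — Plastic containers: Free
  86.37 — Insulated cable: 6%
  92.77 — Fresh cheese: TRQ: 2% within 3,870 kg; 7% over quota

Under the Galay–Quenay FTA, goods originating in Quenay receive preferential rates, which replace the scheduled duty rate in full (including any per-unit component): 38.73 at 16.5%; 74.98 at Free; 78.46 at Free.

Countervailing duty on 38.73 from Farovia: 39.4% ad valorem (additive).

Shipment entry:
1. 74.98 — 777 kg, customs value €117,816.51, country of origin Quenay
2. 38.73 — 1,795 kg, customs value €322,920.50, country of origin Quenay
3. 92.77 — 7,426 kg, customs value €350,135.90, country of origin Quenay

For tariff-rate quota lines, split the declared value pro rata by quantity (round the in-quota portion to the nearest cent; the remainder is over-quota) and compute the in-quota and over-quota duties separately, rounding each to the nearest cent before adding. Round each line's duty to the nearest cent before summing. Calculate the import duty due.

€68,667.87

Line 1 (74.98, Quenay, 777 kg, €117,816.51):
Base rate for 74.98 is 29%.
Origin Quenay qualifies under the Galay–Quenay agreement and 74.98 is covered: preferential rate Free applies instead.
Duty = €117,816.51 × 0% = €0.00.
Line 2 (38.73, Quenay, 1,795 kg, €322,920.50):
Base rate for 38.73 is 19% + €1.46/kg.
Origin Quenay qualifies under the Galay–Quenay agreement and 38.73 is covered: preferential rate 16.5% applies instead.
The additional-duty order on 38.73 targets Farovia, not Quenay; it does not apply.
Duty = €322,920.50 × 16.5% = €53,281.88.
Line 3 (92.77, Quenay, 7,426 kg, €350,135.90):
Code 92.77 is under a tariff-rate quota (threshold 3,870 kg). In-quota: 3,870 kg at 2%; over-quota: 3,556 kg at 7%.
Pro-rata value split: in-quota = €350,135.90 × 3,870/7,426 = €182,470.50; over-quota = €350,135.90 − €182,470.50 = €167,665.40.
In-quota duty = €182,470.50 × 2% = €3,649.41. Over-quota duty = €167,665.40 × 7% = €11,736.58.
Line duty = €3,649.41 + €11,736.58 = €15,385.99.
Total = €0.00 + €53,281.88 + €15,385.99 = €68,667.87.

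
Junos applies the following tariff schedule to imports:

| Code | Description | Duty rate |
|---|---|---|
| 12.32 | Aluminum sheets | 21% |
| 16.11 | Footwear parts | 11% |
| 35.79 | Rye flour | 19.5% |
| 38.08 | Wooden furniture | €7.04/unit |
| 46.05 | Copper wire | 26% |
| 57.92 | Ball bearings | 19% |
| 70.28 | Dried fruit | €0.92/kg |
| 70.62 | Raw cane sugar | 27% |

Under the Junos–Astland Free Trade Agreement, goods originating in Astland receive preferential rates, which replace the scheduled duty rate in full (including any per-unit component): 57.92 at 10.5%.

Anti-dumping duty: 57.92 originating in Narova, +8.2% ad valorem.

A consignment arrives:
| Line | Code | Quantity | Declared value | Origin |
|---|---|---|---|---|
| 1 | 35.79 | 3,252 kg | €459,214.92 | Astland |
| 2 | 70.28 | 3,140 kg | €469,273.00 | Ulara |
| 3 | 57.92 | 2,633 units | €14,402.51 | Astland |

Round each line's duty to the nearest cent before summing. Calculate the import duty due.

Line 1 (35.79, Astland, 3,252 kg, €459,214.92):
Base rate for 35.79 is 19.5%.
Origin Astland is the FTA partner but 35.79 is not on the preference list; base rate stands.
Duty = €459,214.92 × 19.5% = €89,546.91.
Line 2 (70.28, Ulara, 3,140 kg, €469,273.00):
Base rate for 70.28 is €0.92/kg.
Duty = 3,140 × €0.92 = €2,888.80.
Line 3 (57.92, Astland, 2,633 units, €14,402.51):
Base rate for 57.92 is 19%.
Origin Astland qualifies under the Junos–Astland agreement and 57.92 is covered: preferential rate 10.5% applies instead.
The additional-duty order on 57.92 targets Narova, not Astland; it does not apply.
Duty = €14,402.51 × 10.5% = €1,512.26.
Total = €89,546.91 + €2,888.80 + €1,512.26 = €93,947.97.

€93,947.97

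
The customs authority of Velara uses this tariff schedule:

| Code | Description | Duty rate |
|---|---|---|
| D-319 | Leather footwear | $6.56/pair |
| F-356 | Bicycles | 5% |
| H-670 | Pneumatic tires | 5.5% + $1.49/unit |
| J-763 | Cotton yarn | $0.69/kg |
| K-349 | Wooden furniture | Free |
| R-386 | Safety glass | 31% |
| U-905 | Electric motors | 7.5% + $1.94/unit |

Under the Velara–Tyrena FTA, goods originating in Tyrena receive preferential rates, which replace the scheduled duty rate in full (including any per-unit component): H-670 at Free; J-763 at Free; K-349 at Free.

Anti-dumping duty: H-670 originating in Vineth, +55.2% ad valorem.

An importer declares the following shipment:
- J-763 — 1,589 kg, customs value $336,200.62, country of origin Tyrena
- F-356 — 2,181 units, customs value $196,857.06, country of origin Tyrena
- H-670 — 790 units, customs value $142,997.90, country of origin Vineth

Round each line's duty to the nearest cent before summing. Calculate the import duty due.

Line 1 (J-763, Tyrena, 1,589 kg, $336,200.62):
Base rate for J-763 is $0.69/kg.
Origin Tyrena qualifies under the Velara–Tyrena agreement and J-763 is covered: preferential rate Free applies instead.
Duty = $336,200.62 × 0% = $0.00.
Line 2 (F-356, Tyrena, 2,181 units, $196,857.06):
Base rate for F-356 is 5%.
Origin Tyrena is the FTA partner but F-356 is not on the preference list; base rate stands.
Duty = $196,857.06 × 5% = $9,842.85.
Line 3 (H-670, Vineth, 790 units, $142,997.90):
Base rate for H-670 is 5.5% + $1.49/unit.
H-670 has an FTA preferential rate, but origin Vineth is not Tyrena; base rate stands.
Additional duty on H-670 from Vineth: +55.2%. Applied ad valorem rate: 5.5% + 55.2% = 60.7%.
Duty = $142,997.90 × 60.7% + 790 × $1.49 = $87,976.83.
Total = $0.00 + $9,842.85 + $87,976.83 = $97,819.68.

$97,819.68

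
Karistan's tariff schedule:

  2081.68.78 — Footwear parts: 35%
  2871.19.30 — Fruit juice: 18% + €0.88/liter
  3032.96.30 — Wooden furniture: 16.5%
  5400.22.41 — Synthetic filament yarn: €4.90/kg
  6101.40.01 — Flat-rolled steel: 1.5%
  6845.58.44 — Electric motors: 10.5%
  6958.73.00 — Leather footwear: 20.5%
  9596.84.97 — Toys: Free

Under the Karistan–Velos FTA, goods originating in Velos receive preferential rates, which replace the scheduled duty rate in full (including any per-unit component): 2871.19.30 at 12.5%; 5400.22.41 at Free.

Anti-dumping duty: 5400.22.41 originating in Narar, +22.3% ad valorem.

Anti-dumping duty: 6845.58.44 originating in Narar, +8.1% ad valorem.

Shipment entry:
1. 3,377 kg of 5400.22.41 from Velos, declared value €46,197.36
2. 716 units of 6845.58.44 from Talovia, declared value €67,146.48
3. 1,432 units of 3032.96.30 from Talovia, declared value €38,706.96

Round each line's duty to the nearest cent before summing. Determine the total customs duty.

Line 1 (5400.22.41, Velos, 3,377 kg, €46,197.36):
Base rate for 5400.22.41 is €4.90/kg.
Origin Velos qualifies under the Karistan–Velos agreement and 5400.22.41 is covered: preferential rate Free applies instead.
The additional-duty order on 5400.22.41 targets Narar, not Velos; it does not apply.
Duty = €46,197.36 × 0% = €0.00.
Line 2 (6845.58.44, Talovia, 716 units, €67,146.48):
Base rate for 6845.58.44 is 10.5%.
The additional-duty order on 6845.58.44 targets Narar, not Talovia; it does not apply.
Duty = €67,146.48 × 10.5% = €7,050.38.
Line 3 (3032.96.30, Talovia, 1,432 units, €38,706.96):
Base rate for 3032.96.30 is 16.5%.
Duty = €38,706.96 × 16.5% = €6,386.65.
Total = €0.00 + €7,050.38 + €6,386.65 = €13,437.03.

€13,437.03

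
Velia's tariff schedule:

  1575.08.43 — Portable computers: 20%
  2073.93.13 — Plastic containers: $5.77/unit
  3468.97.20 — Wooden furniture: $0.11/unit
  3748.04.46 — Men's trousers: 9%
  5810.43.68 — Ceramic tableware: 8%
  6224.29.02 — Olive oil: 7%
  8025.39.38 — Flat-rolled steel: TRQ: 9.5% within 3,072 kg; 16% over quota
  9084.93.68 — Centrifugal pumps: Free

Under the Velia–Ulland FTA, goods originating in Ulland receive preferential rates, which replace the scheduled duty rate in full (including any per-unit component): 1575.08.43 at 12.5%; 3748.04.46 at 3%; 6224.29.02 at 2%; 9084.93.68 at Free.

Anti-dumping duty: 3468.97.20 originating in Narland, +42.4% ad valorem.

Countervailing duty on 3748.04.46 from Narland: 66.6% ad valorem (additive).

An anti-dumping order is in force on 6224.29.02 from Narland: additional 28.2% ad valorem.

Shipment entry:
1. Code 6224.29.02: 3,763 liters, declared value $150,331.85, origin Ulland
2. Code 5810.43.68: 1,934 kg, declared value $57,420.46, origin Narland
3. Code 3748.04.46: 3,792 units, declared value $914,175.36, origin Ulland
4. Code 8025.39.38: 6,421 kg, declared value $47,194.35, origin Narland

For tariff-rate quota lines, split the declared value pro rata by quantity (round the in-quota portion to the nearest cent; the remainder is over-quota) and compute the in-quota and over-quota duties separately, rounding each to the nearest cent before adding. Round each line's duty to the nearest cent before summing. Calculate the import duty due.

Line 1 (6224.29.02, Ulland, 3,763 liters, $150,331.85):
Base rate for 6224.29.02 is 7%.
Origin Ulland qualifies under the Velia–Ulland agreement and 6224.29.02 is covered: preferential rate 2% applies instead.
The additional-duty order on 6224.29.02 targets Narland, not Ulland; it does not apply.
Duty = $150,331.85 × 2% = $3,006.64.
Line 2 (5810.43.68, Narland, 1,934 kg, $57,420.46):
Base rate for 5810.43.68 is 8%.
Duty = $57,420.46 × 8% = $4,593.64.
Line 3 (3748.04.46, Ulland, 3,792 units, $914,175.36):
Base rate for 3748.04.46 is 9%.
Origin Ulland qualifies under the Velia–Ulland agreement and 3748.04.46 is covered: preferential rate 3% applies instead.
The additional-duty order on 3748.04.46 targets Narland, not Ulland; it does not apply.
Duty = $914,175.36 × 3% = $27,425.26.
Line 4 (8025.39.38, Narland, 6,421 kg, $47,194.35):
Code 8025.39.38 is under a tariff-rate quota (threshold 3,072 kg). In-quota: 3,072 kg at 9.5%; over-quota: 3,349 kg at 16%.
Pro-rata value split: in-quota = $47,194.35 × 3,072/6,421 = $22,579.20; over-quota = $47,194.35 − $22,579.20 = $24,615.15.
In-quota duty = $22,579.20 × 9.5% = $2,145.02. Over-quota duty = $24,615.15 × 16% = $3,938.42.
Line duty = $2,145.02 + $3,938.42 = $6,083.44.
Total = $3,006.64 + $4,593.64 + $27,425.26 + $6,083.44 = $41,108.98.

$41,108.98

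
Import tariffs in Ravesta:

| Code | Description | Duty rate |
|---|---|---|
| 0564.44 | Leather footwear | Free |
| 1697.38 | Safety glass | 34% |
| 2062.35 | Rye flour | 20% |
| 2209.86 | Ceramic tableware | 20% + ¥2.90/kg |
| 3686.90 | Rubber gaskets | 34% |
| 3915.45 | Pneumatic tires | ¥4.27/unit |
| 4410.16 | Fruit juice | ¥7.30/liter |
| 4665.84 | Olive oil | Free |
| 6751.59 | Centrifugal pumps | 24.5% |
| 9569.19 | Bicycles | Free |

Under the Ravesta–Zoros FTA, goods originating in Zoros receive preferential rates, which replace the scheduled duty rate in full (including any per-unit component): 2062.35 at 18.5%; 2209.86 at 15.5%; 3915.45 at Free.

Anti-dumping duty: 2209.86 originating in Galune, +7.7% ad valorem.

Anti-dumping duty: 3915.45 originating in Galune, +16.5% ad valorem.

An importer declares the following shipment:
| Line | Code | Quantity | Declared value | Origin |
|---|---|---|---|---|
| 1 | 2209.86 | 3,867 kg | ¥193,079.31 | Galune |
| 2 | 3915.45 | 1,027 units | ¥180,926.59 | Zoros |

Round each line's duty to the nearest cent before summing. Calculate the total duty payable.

¥64,697.27

Line 1 (2209.86, Galune, 3,867 kg, ¥193,079.31):
Base rate for 2209.86 is 20% + ¥2.90/kg.
2209.86 has an FTA preferential rate, but origin Galune is not Zoros; base rate stands.
Additional duty on 2209.86 from Galune: +7.7%. Applied ad valorem rate: 20% + 7.7% = 27.7%.
Duty = ¥193,079.31 × 27.7% + 3,867 × ¥2.90 = ¥64,697.27.
Line 2 (3915.45, Zoros, 1,027 units, ¥180,926.59):
Base rate for 3915.45 is ¥4.27/unit.
Origin Zoros qualifies under the Ravesta–Zoros agreement and 3915.45 is covered: preferential rate Free applies instead.
The additional-duty order on 3915.45 targets Galune, not Zoros; it does not apply.
Duty = ¥180,926.59 × 0% = ¥0.00.
Total = ¥64,697.27 + ¥0.00 = ¥64,697.27.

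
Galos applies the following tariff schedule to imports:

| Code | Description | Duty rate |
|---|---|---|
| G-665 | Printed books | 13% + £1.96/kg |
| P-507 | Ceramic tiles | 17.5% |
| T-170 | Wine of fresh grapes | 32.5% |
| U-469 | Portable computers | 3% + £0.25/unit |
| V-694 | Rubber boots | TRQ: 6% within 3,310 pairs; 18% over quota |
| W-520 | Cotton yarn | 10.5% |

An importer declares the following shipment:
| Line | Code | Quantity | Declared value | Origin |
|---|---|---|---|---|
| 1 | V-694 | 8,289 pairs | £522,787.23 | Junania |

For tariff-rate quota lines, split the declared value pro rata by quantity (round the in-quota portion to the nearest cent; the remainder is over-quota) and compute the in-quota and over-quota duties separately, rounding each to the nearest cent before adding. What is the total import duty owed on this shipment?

£69,050.30

Line 1 (V-694, Junania, 8,289 pairs, £522,787.23):
Code V-694 is under a tariff-rate quota (threshold 3,310 pairs). In-quota: 3,310 pairs at 6%; over-quota: 4,979 pairs at 18%.
Pro-rata value split: in-quota = £522,787.23 × 3,310/8,289 = £208,761.70; over-quota = £522,787.23 − £208,761.70 = £314,025.53.
In-quota duty = £208,761.70 × 6% = £12,525.70. Over-quota duty = £314,025.53 × 18% = £56,524.60.
Line duty = £12,525.70 + £56,524.60 = £69,050.30.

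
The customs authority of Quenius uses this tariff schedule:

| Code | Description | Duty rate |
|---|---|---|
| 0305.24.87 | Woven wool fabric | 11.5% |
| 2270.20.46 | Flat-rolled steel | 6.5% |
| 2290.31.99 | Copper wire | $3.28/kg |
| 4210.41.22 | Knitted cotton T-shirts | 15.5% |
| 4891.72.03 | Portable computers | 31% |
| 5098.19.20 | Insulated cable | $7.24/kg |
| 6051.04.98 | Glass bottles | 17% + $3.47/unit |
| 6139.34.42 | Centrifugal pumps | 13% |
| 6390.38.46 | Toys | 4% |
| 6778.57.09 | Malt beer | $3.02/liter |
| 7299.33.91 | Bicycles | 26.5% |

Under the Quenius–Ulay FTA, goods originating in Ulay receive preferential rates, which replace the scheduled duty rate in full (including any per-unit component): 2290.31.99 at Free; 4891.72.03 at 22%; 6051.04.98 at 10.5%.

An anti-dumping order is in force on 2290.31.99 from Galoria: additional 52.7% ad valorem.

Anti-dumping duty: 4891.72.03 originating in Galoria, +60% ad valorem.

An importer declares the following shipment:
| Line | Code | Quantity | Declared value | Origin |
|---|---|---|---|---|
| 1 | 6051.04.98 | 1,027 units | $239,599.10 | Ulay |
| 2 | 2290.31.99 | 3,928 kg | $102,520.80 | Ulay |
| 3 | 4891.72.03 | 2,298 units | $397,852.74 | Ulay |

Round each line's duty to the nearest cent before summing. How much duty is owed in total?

$112,685.51

Line 1 (6051.04.98, Ulay, 1,027 units, $239,599.10):
Base rate for 6051.04.98 is 17% + $3.47/unit.
Origin Ulay qualifies under the Quenius–Ulay agreement and 6051.04.98 is covered: preferential rate 10.5% applies instead.
Duty = $239,599.10 × 10.5% = $25,157.91.
Line 2 (2290.31.99, Ulay, 3,928 kg, $102,520.80):
Base rate for 2290.31.99 is $3.28/kg.
Origin Ulay qualifies under the Quenius–Ulay agreement and 2290.31.99 is covered: preferential rate Free applies instead.
The additional-duty order on 2290.31.99 targets Galoria, not Ulay; it does not apply.
Duty = $102,520.80 × 0% = $0.00.
Line 3 (4891.72.03, Ulay, 2,298 units, $397,852.74):
Base rate for 4891.72.03 is 31%.
Origin Ulay qualifies under the Quenius–Ulay agreement and 4891.72.03 is covered: preferential rate 22% applies instead.
The additional-duty order on 4891.72.03 targets Galoria, not Ulay; it does not apply.
Duty = $397,852.74 × 22% = $87,527.60.
Total = $25,157.91 + $0.00 + $87,527.60 = $112,685.51.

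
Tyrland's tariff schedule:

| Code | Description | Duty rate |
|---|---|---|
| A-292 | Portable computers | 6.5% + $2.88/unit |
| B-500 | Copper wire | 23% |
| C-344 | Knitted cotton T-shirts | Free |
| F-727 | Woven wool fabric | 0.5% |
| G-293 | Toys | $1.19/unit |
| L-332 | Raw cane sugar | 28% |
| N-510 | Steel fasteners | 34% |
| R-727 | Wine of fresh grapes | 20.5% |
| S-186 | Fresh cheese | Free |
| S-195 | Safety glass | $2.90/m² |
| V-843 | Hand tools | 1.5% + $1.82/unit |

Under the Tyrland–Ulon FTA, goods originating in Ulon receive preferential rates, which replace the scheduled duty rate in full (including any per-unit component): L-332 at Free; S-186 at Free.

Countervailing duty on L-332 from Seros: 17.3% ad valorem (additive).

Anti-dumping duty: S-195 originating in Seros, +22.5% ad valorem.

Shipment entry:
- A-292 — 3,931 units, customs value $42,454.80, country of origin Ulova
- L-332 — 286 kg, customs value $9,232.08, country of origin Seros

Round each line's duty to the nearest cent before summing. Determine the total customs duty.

Line 1 (A-292, Ulova, 3,931 units, $42,454.80):
Base rate for A-292 is 6.5% + $2.88/unit.
Duty = $42,454.80 × 6.5% + 3,931 × $2.88 = $14,080.84.
Line 2 (L-332, Seros, 286 kg, $9,232.08):
Base rate for L-332 is 28%.
L-332 has an FTA preferential rate, but origin Seros is not Ulon; base rate stands.
Additional duty on L-332 from Seros: +17.3%. Applied ad valorem rate: 28% + 17.3% = 45.3%.
Duty = $9,232.08 × 45.3% = $4,182.13.
Total = $14,080.84 + $4,182.13 = $18,262.97.

$18,262.97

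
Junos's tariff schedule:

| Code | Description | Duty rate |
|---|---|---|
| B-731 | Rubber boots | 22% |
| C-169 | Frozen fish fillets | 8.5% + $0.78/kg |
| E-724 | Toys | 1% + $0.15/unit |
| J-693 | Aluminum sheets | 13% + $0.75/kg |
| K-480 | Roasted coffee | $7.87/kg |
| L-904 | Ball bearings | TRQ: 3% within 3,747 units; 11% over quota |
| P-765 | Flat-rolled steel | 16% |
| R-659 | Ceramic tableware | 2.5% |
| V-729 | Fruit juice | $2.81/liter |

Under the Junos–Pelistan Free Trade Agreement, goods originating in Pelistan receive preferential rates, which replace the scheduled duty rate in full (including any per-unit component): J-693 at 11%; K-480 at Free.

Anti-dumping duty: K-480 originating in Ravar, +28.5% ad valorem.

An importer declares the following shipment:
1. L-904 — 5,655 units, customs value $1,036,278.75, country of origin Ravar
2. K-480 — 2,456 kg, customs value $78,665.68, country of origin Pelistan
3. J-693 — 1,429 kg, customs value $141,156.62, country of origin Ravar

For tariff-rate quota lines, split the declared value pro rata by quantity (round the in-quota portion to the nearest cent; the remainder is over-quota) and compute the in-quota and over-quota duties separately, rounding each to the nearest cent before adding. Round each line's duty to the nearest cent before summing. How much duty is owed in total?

$78,481.75

Line 1 (L-904, Ravar, 5,655 units, $1,036,278.75):
Code L-904 is under a tariff-rate quota (threshold 3,747 units). In-quota: 3,747 units at 3%; over-quota: 1,908 units at 11%.
Pro-rata value split: in-quota = $1,036,278.75 × 3,747/5,655 = $686,637.75; over-quota = $1,036,278.75 − $686,637.75 = $349,641.00.
In-quota duty = $686,637.75 × 3% = $20,599.13. Over-quota duty = $349,641.00 × 11% = $38,460.51.
Line duty = $20,599.13 + $38,460.51 = $59,059.64.
Line 2 (K-480, Pelistan, 2,456 kg, $78,665.68):
Base rate for K-480 is $7.87/kg.
Origin Pelistan qualifies under the Junos–Pelistan agreement and K-480 is covered: preferential rate Free applies instead.
The additional-duty order on K-480 targets Ravar, not Pelistan; it does not apply.
Duty = $78,665.68 × 0% = $0.00.
Line 3 (J-693, Ravar, 1,429 kg, $141,156.62):
Base rate for J-693 is 13% + $0.75/kg.
J-693 has an FTA preferential rate, but origin Ravar is not Pelistan; base rate stands.
Duty = $141,156.62 × 13% + 1,429 × $0.75 = $19,422.11.
Total = $59,059.64 + $0.00 + $19,422.11 = $78,481.75.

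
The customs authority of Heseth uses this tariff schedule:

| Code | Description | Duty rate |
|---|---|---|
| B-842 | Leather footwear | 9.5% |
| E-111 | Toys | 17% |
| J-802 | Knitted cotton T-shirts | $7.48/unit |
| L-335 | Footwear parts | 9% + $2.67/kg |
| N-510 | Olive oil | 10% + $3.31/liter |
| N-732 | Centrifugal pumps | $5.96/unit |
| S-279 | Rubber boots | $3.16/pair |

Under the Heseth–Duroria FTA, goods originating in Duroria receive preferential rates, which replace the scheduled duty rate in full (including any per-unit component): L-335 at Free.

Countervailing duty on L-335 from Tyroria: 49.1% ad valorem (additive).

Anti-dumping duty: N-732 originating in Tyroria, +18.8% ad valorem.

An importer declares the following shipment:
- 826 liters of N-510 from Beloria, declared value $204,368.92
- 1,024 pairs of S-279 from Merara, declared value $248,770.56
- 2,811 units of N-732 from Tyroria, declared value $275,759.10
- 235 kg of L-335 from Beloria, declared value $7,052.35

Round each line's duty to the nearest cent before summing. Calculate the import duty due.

$96,265.22

Line 1 (N-510, Beloria, 826 liters, $204,368.92):
Base rate for N-510 is 10% + $3.31/liter.
Duty = $204,368.92 × 10% + 826 × $3.31 = $23,170.95.
Line 2 (S-279, Merara, 1,024 pairs, $248,770.56):
Base rate for S-279 is $3.16/pair.
Duty = 1,024 × $3.16 = $3,235.84.
Line 3 (N-732, Tyroria, 2,811 units, $275,759.10):
Base rate for N-732 is $5.96/unit.
Additional duty on N-732 from Tyroria: +18.8% ad valorem. Applied ad valorem rate = 18.8%.
Duty = $275,759.10 × 18.8% + 2,811 × $5.96 = $68,596.27.
Line 4 (L-335, Beloria, 235 kg, $7,052.35):
Base rate for L-335 is 9% + $2.67/kg.
L-335 has an FTA preferential rate, but origin Beloria is not Duroria; base rate stands.
The additional-duty order on L-335 targets Tyroria, not Beloria; it does not apply.
Duty = $7,052.35 × 9% + 235 × $2.67 = $1,262.16.
Total = $23,170.95 + $3,235.84 + $68,596.27 + $1,262.16 = $96,265.22.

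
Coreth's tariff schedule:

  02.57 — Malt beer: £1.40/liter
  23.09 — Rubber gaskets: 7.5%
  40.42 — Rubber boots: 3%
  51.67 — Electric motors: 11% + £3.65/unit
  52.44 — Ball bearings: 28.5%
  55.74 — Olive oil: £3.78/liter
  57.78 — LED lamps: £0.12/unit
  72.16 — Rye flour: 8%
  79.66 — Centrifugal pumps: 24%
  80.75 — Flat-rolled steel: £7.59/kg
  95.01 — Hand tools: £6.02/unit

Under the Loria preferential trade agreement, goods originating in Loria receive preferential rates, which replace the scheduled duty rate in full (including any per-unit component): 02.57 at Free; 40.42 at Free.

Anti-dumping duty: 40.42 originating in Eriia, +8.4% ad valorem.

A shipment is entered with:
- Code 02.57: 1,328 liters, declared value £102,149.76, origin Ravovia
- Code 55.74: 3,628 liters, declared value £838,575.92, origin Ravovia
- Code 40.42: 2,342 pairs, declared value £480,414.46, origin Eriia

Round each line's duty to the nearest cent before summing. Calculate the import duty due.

£70,340.29

Line 1 (02.57, Ravovia, 1,328 liters, £102,149.76):
Base rate for 02.57 is £1.40/liter.
02.57 has an FTA preferential rate, but origin Ravovia is not Loria; base rate stands.
Duty = 1,328 × £1.40 = £1,859.20.
Line 2 (55.74, Ravovia, 3,628 liters, £838,575.92):
Base rate for 55.74 is £3.78/liter.
Duty = 3,628 × £3.78 = £13,713.84.
Line 3 (40.42, Eriia, 2,342 pairs, £480,414.46):
Base rate for 40.42 is 3%.
40.42 has an FTA preferential rate, but origin Eriia is not Loria; base rate stands.
Additional duty on 40.42 from Eriia: +8.4%. Applied ad valorem rate: 3% + 8.4% = 11.4%.
Duty = £480,414.46 × 11.4% = £54,767.25.
Total = £1,859.20 + £13,713.84 + £54,767.25 = £70,340.29.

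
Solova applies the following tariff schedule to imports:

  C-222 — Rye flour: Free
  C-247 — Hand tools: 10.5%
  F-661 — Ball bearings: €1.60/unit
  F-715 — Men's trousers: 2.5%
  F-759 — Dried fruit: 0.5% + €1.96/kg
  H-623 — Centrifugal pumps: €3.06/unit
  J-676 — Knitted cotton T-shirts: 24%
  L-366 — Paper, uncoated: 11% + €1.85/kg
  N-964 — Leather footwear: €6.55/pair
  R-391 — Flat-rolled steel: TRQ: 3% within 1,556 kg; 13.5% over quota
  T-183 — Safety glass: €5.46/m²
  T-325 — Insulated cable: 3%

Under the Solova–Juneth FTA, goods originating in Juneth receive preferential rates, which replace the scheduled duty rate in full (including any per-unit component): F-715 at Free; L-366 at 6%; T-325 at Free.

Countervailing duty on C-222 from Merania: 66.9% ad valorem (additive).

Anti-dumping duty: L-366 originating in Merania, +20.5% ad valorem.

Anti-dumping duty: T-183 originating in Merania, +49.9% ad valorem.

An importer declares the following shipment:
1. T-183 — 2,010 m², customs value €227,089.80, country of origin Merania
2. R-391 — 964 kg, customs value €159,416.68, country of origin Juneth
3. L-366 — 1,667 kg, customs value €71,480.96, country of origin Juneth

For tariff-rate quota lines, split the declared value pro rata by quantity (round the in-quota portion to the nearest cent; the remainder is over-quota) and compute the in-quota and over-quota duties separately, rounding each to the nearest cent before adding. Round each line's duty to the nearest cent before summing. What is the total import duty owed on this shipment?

€133,363.77

Line 1 (T-183, Merania, 2,010 m², €227,089.80):
Base rate for T-183 is €5.46/m².
Additional duty on T-183 from Merania: +49.9% ad valorem. Applied ad valorem rate = 49.9%.
Duty = €227,089.80 × 49.9% + 2,010 × €5.46 = €124,292.41.
Line 2 (R-391, Juneth, 964 kg, €159,416.68):
Code R-391 is under a tariff-rate quota (threshold 1,556 kg). Quantity 964 kg is within the quota, so the in-quota rate 3% applies to the full value.
Duty = €159,416.68 × 3% = €4,782.50.
Line 3 (L-366, Juneth, 1,667 kg, €71,480.96):
Base rate for L-366 is 11% + €1.85/kg.
Origin Juneth qualifies under the Solova–Juneth agreement and L-366 is covered: preferential rate 6% applies instead.
The additional-duty order on L-366 targets Merania, not Juneth; it does not apply.
Duty = €71,480.96 × 6% = €4,288.86.
Total = €124,292.41 + €4,782.50 + €4,288.86 = €133,363.77.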